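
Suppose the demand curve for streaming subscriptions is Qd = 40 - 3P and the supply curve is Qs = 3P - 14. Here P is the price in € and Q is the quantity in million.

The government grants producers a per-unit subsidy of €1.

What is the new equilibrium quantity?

14.5

Initially, 40 - 3P = 3P - 14, so 54 = 6P and P = 9, Q = 13.
Since sellers receive the price plus the subsidy, the effective supply curve becomes Qs = 3P - 11.
Clearing the new market: 40 - 3P = 3P - 11, so P = 8.5 and Q = 14.5.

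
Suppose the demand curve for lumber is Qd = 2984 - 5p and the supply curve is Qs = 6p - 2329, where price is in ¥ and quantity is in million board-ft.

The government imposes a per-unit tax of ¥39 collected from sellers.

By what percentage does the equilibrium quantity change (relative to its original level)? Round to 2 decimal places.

-18.69

Original equilibrium: 2984 - 5p = 6p - 2329 gives 5313 = 11p, so p = 483 and Q = 569.
Since sellers keep the price net of the tax, the effective supply curve becomes Qs = 6p - 2563.
Clearing the new market: 2984 - 5p = 6p - 2563, so p = 5547/11 ≈ 504.2727 and Q = 5089/11 ≈ 462.6364.
%ΔQ = (462.6364 − 569) / 569 × 100 = -18.69%.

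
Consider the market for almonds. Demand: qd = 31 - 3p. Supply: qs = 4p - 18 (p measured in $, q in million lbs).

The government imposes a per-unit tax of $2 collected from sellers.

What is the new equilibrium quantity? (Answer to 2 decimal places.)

Before the shock: 31 - 3p = 4p - 18 ⇒ 49 = 7p ⇒ p = 7, q = 10.
Since sellers keep the price net of the tax, the effective supply curve becomes qs = 4p - 26.
New equilibrium: 31 - 3p = 4p - 26 ⇒ 57 = 7p ⇒ p = 57/7 ≈ 8.1429, q = 46/7 ≈ 6.5714.

6.57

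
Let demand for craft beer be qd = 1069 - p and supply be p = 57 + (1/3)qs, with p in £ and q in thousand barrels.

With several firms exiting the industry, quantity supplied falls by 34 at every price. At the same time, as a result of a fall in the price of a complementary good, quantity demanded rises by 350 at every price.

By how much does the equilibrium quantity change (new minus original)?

+254

Initially, 1069 - p = 3p - 171, so 1240 = 4p and p = 310, q = 759.
The shock moves the curves to qd = 1419 - p and qs = 3p - 205.
Setting them equal: 1419 - p = 3p - 205 → 1624 = 4p, so p = 406 and q = 1013.
Δq = 1013 − 759 = +254.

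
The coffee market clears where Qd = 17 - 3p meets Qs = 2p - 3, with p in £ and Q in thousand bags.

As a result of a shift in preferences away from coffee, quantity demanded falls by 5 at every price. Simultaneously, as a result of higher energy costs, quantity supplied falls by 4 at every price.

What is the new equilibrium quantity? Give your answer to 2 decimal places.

Solve the original market: 17 - 3p = 2p - 3, hence p = 4 and Q = 5.
The new curves are Qd = 12 - 3p (demand) and Qs = 2p - 7 (supply).
New equilibrium: 12 - 3p = 2p - 7 ⇒ 19 = 5p ⇒ p = 3.8, Q = 0.6.

0.60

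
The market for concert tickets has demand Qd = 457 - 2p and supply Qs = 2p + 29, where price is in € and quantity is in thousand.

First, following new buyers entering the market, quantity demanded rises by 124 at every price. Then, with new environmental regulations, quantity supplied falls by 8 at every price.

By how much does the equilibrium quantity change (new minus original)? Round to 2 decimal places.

+58.00

Initially, 457 - 2p = 2p + 29, so 428 = 4p and p = 107, Q = 243.
With the change applied: demand Qd = 581 - 2p, supply Qs = 2p + 21.
Clearing the new market: 581 - 2p = 2p + 21, so p = 140 and Q = 301.
ΔQ = 301 − 243 = +58.00.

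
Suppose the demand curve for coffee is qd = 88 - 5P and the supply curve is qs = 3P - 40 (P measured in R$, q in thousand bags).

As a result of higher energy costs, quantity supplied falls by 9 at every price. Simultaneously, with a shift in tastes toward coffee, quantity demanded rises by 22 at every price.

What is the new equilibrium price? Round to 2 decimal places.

19.88

Initially, 88 - 5P = 3P - 40, so 128 = 8P and P = 16, q = 8.
After the shift, demand is qd = 110 - 5P and supply is qs = 3P - 49.
New equilibrium: 110 - 5P = 3P - 49 ⇒ 159 = 8P ⇒ P = 19.875, q = 10.625.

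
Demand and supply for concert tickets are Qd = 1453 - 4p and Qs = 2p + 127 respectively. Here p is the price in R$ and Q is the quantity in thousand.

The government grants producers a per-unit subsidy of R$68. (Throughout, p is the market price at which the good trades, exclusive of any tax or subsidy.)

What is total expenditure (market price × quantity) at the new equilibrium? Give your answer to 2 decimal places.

Original equilibrium: 1453 - 4p = 2p + 127 gives 1326 = 6p, so p = 221 and Q = 569.
Since sellers receive the price plus the subsidy, the effective supply curve becomes Qs = 2p + 263.
Setting them equal: 1453 - 4p = 2p + 263 → 1190 = 6p, so p = 595/3 ≈ 198.3333 and Q = 1979/3 ≈ 659.6667.
New expenditure = 198.3333 × 659.6667 = 130833.89.

130833.89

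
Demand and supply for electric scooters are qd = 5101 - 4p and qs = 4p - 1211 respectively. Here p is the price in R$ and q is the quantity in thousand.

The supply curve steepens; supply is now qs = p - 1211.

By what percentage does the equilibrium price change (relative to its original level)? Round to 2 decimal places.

Before the shock: 5101 - 4p = 4p - 1211 ⇒ 6312 = 8p ⇒ p = 789, q = 1945.
The shock moves the curves to qd = 5101 - 4p and qs = p - 1211.
Clearing the new market: 5101 - 4p = p - 1211, so p = 1262.4 and q = 51.4.
%Δp = (1262.4 − 789) / 789 × 100 = +60.00%.

+60.00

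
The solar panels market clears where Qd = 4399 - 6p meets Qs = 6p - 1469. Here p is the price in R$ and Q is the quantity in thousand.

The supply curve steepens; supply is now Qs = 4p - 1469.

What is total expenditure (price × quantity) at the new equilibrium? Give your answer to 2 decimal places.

Initially, 4399 - 6p = 6p - 1469, so 5868 = 12p and p = 489, Q = 1465.
With the change applied: demand Qd = 4399 - 6p, supply Qs = 4p - 1469.
Setting them equal: 4399 - 6p = 4p - 1469 → 5868 = 10p, so p = 586.8 and Q = 878.2.
New expenditure = 586.8 × 878.2 = 515327.76.

515327.76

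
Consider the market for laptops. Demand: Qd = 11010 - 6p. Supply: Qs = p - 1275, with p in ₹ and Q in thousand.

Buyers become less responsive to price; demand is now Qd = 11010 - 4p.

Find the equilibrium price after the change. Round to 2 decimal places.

Before the shock: 11010 - 6p = p - 1275 ⇒ 12285 = 7p ⇒ p = 1755, Q = 480.
The new curves are Qd = 11010 - 4p (demand) and Qs = p - 1275 (supply).
Setting them equal: 11010 - 4p = p - 1275 → 12285 = 5p, so p = 2457 and Q = 1182.

2457.00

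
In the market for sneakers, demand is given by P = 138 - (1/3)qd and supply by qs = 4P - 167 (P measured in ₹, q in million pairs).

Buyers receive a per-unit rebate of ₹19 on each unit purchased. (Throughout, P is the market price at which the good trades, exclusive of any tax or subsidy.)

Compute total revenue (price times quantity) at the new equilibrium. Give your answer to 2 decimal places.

Before the shock: 414 - 3P = 4P - 167 ⇒ 581 = 7P ⇒ P = 83, q = 165.
Since buyers' out-of-pocket price is the market price minus the rebate, the effective demand curve becomes qd = 471 - 3P.
Setting them equal: 471 - 3P = 4P - 167 → 638 = 7P, so P = 638/7 ≈ 91.1429 and q = 1383/7 ≈ 197.5714.
New expenditure = 91.1429 × 197.5714 = 18007.22.

18007.22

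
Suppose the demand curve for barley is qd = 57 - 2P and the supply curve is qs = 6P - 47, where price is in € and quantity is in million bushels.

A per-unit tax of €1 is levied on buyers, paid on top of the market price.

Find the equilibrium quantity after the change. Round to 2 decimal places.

29.50

Solve the original market: 57 - 2P = 6P - 47, hence P = 13 and q = 31.
Since buyers pay the price plus the tax, the effective demand curve becomes qd = 55 - 2P.
Equate the new curves: 55 - 2P = 6P - 47, giving 102 = 8P, P = 12.75, q = 29.5.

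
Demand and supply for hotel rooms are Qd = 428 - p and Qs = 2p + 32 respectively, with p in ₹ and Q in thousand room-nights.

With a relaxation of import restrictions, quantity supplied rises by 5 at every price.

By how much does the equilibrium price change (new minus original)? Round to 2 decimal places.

-1.67

Before the shock: 428 - p = 2p + 32 ⇒ 396 = 3p ⇒ p = 132, Q = 296.
The shock moves the curves to Qd = 428 - p and Qs = 2p + 37.
Setting them equal: 428 - p = 2p + 37 → 391 = 3p, so p = 391/3 ≈ 130.3333 and Q = 893/3 ≈ 297.6667.
Δp = 130.3333 − 132 = -1.67.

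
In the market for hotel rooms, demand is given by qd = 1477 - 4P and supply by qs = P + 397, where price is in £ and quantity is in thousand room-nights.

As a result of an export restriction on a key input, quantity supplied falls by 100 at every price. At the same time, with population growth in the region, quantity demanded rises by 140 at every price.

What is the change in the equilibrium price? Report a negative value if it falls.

Initially, 1477 - 4P = P + 397, so 1080 = 5P and P = 216, q = 613.
The shock moves the curves to qd = 1617 - 4P and qs = P + 297.
Equate the new curves: 1617 - 4P = P + 297, giving 1320 = 5P, P = 264, q = 561.
ΔP = 264 − 216 = +48.

+48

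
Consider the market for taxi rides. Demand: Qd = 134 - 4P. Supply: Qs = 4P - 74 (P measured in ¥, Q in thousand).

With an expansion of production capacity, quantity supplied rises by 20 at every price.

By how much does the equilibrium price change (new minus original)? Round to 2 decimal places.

Before the shock: 134 - 4P = 4P - 74 ⇒ 208 = 8P ⇒ P = 26, Q = 30.
The new curves are Qd = 134 - 4P (demand) and Qs = 4P - 54 (supply).
Setting them equal: 134 - 4P = 4P - 54 → 188 = 8P, so P = 23.5 and Q = 40.
ΔP = 23.5 − 26 = -2.50.

-2.50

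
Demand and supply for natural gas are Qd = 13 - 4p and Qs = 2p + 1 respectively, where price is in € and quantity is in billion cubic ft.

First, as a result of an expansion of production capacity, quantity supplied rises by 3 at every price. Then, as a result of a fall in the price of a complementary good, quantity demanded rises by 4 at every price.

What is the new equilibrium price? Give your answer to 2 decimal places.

Before the shock: 13 - 4p = 2p + 1 ⇒ 12 = 6p ⇒ p = 2, Q = 5.
After the shift, demand is Qd = 17 - 4p and supply is Qs = 2p + 4.
Setting them equal: 17 - 4p = 2p + 4 → 13 = 6p, so p = 13/6 ≈ 2.1667 and Q = 25/3 ≈ 8.3333.

2.17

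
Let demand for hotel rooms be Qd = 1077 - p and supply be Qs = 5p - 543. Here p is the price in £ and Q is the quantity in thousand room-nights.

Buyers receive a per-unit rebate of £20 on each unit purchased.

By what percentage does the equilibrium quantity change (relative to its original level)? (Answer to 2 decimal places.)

+2.07

Solve the original market: 1077 - p = 5p - 543, hence p = 270 and Q = 807.
Since buyers' out-of-pocket price is the market price minus the rebate, the effective demand curve becomes Qd = 1097 - p.
Setting them equal: 1097 - p = 5p - 543 → 1640 = 6p, so p = 820/3 ≈ 273.3333 and Q = 2471/3 ≈ 823.6667.
%ΔQ = (823.6667 − 807) / 807 × 100 = +2.07%.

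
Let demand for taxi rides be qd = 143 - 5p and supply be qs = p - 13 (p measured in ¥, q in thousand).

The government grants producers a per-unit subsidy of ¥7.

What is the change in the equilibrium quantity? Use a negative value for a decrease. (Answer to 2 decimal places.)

Initially, 143 - 5p = p - 13, so 156 = 6p and p = 26, q = 13.
Since sellers receive the price plus the subsidy, the effective supply curve becomes qs = p - 6.
New equilibrium: 143 - 5p = p - 6 ⇒ 149 = 6p ⇒ p = 149/6 ≈ 24.8333, q = 113/6 ≈ 18.8333.
Δq = 18.8333 − 13 = +5.83.

+5.83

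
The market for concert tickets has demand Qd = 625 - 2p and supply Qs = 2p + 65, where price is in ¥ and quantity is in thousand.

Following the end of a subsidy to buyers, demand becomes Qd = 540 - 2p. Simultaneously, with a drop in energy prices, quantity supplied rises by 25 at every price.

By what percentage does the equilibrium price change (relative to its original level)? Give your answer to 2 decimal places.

Solve the original market: 625 - 2p = 2p + 65, hence p = 140 and Q = 345.
After the shift, demand is Qd = 540 - 2p and supply is Qs = 2p + 90.
New equilibrium: 540 - 2p = 2p + 90 ⇒ 450 = 4p ⇒ p = 112.5, Q = 315.
%Δp = (112.5 − 140) / 140 × 100 = -19.64%.

-19.64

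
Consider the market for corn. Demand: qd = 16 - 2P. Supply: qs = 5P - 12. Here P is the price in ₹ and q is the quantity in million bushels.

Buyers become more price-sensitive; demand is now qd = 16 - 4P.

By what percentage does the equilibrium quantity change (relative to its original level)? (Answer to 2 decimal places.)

-55.56

Initially, 16 - 2P = 5P - 12, so 28 = 7P and P = 4, q = 8.
With the change applied: demand qd = 16 - 4P, supply qs = 5P - 12.
New equilibrium: 16 - 4P = 5P - 12 ⇒ 28 = 9P ⇒ P = 28/9 ≈ 3.1111, q = 32/9 ≈ 3.5556.
%Δq = (3.5556 − 8) / 8 × 100 = -55.56%.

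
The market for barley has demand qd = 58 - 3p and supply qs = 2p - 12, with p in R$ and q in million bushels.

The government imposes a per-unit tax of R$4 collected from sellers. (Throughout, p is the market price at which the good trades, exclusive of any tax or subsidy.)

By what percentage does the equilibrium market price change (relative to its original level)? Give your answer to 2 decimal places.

+11.43

Original equilibrium: 58 - 3p = 2p - 12 gives 70 = 5p, so p = 14 and q = 16.
Since sellers keep the price net of the tax, the effective supply curve becomes qs = 2p - 20.
Setting them equal: 58 - 3p = 2p - 20 → 78 = 5p, so p = 15.6 and q = 11.2.
%Δp = (15.6 − 14) / 14 × 100 = +11.43%.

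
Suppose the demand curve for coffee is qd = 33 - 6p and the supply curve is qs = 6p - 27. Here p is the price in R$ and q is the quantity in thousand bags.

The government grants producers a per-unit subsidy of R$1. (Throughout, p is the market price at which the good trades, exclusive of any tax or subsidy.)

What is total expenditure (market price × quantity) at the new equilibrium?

27

Initially, 33 - 6p = 6p - 27, so 60 = 12p and p = 5, q = 3.
Since sellers receive the price plus the subsidy, the effective supply curve becomes qs = 6p - 21.
Clearing the new market: 33 - 6p = 6p - 21, so p = 4.5 and q = 6.
New expenditure = 4.5 × 6 = 27.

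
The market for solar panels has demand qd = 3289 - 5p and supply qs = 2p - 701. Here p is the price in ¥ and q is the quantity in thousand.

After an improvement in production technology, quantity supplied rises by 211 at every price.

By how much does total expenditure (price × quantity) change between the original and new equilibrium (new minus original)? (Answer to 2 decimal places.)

Solve the original market: 3289 - 5p = 2p - 701, hence p = 570 and q = 439.
The shock moves the curves to qd = 3289 - 5p and qs = 2p - 490.
New equilibrium: 3289 - 5p = 2p - 490 ⇒ 3779 = 7p ⇒ p = 3779/7 ≈ 539.8571, q = 4128/7 ≈ 589.7143.
Expenditure moves from 570×439 = 250230 to 539.8571×589.7143 = 318361.4694; change = +68131.47.

+68131.47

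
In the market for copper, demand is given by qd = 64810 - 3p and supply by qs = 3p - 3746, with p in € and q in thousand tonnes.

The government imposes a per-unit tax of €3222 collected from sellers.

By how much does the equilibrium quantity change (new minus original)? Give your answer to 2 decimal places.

-4833.00

Initially, 64810 - 3p = 3p - 3746, so 68556 = 6p and p = 11426, q = 30532.
Since sellers keep the price net of the tax, the effective supply curve becomes qs = 3p - 13412.
New equilibrium: 64810 - 3p = 3p - 13412 ⇒ 78222 = 6p ⇒ p = 13037, q = 25699.
Δq = 25699 − 30532 = -4833.00.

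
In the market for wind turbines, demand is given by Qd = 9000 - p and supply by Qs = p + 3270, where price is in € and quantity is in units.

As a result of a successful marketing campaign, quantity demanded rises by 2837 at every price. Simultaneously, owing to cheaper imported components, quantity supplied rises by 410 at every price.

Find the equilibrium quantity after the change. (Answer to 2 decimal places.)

7758.50

Before the shock: 9000 - p = p + 3270 ⇒ 5730 = 2p ⇒ p = 2865, Q = 6135.
After the shift, demand is Qd = 11837 - p and supply is Qs = p + 3680.
Clearing the new market: 11837 - p = p + 3680, so p = 4078.5 and Q = 7758.5.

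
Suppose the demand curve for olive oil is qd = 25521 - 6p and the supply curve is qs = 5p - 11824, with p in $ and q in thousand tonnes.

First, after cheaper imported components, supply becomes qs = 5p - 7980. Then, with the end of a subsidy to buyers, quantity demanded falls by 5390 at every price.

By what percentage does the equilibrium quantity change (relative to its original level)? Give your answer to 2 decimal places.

-6.86

Before the shock: 25521 - 6p = 5p - 11824 ⇒ 37345 = 11p ⇒ p = 3395, q = 5151.
With the change applied: demand qd = 20131 - 6p, supply qs = 5p - 7980.
Setting them equal: 20131 - 6p = 5p - 7980 → 28111 = 11p, so p = 28111/11 ≈ 2555.5455 and q = 52775/11 ≈ 4797.7273.
%Δq = (4797.7273 − 5151) / 5151 × 100 = -6.86%.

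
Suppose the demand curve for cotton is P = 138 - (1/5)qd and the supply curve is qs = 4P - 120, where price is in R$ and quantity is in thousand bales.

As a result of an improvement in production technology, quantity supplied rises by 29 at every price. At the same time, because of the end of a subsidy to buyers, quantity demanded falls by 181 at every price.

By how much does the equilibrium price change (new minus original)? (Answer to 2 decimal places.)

-23.33

Solve the original market: 690 - 5P = 4P - 120, hence P = 90 and q = 240.
The new curves are qd = 509 - 5P (demand) and qs = 4P - 91 (supply).
New equilibrium: 509 - 5P = 4P - 91 ⇒ 600 = 9P ⇒ P = 200/3 ≈ 66.6667, q = 527/3 ≈ 175.6667.
ΔP = 66.6667 − 90 = -23.33.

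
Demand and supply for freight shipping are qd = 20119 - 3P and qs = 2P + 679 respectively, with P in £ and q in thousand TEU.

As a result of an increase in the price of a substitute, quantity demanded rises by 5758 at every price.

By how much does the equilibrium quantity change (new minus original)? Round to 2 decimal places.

+2303.20

Initially, 20119 - 3P = 2P + 679, so 19440 = 5P and P = 3888, q = 8455.
After the shift, demand is qd = 25877 - 3P and supply is qs = 2P + 679.
Setting them equal: 25877 - 3P = 2P + 679 → 25198 = 5P, so P = 5039.6 and q = 10758.2.
Δq = 10758.2 − 8455 = +2303.20.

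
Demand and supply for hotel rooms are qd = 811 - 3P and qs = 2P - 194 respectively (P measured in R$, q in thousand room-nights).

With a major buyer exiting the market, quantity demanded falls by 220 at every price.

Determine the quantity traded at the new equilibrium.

120

Solve the original market: 811 - 3P = 2P - 194, hence P = 201 and q = 208.
The new curves are qd = 591 - 3P (demand) and qs = 2P - 194 (supply).
New equilibrium: 591 - 3P = 2P - 194 ⇒ 785 = 5P ⇒ P = 157, q = 120.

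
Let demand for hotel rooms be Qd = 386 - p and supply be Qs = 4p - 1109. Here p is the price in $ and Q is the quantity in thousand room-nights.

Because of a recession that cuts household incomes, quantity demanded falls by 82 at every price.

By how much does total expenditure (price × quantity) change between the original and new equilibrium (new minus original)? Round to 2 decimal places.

Initially, 386 - p = 4p - 1109, so 1495 = 5p and p = 299, Q = 87.
With the change applied: demand Qd = 304 - p, supply Qs = 4p - 1109.
Setting them equal: 304 - p = 4p - 1109 → 1413 = 5p, so p = 282.6 and Q = 21.4.
Expenditure moves from 299×87 = 26013 to 282.6×21.4 = 6047.64; change = -19965.36.

-19965.36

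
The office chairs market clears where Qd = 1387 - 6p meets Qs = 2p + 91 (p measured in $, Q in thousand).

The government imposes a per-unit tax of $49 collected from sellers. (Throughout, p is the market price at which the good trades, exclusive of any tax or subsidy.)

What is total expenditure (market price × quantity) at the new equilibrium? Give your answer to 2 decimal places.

Solve the original market: 1387 - 6p = 2p + 91, hence p = 162 and Q = 415.
Since sellers keep the price net of the tax, the effective supply curve becomes Qs = 2p - 7.
Clearing the new market: 1387 - 6p = 2p - 7, so p = 174.25 and Q = 341.5.
New expenditure = 174.25 × 341.5 = 59506.38.

59506.38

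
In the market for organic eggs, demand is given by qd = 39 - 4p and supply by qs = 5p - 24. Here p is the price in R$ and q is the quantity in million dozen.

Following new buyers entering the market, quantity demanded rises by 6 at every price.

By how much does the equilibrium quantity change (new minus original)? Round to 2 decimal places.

Solve the original market: 39 - 4p = 5p - 24, hence p = 7 and q = 11.
After the shift, demand is qd = 45 - 4p and supply is qs = 5p - 24.
Clearing the new market: 45 - 4p = 5p - 24, so p = 23/3 ≈ 7.6667 and q = 43/3 ≈ 14.3333.
Δq = 14.3333 − 11 = +3.33.

+3.33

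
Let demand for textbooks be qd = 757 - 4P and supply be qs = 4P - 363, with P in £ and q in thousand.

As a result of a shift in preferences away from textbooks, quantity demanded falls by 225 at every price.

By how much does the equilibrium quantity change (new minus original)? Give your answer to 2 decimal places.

Original equilibrium: 757 - 4P = 4P - 363 gives 1120 = 8P, so P = 140 and q = 197.
After the shift, demand is qd = 532 - 4P and supply is qs = 4P - 363.
Setting them equal: 532 - 4P = 4P - 363 → 895 = 8P, so P = 111.875 and q = 84.5.
Δq = 84.5 − 197 = -112.50.

-112.50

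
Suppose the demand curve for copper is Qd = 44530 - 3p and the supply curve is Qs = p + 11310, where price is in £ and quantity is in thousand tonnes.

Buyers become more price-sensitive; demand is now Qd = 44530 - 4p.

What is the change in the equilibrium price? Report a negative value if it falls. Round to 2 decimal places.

Before the shock: 44530 - 3p = p + 11310 ⇒ 33220 = 4p ⇒ p = 8305, Q = 19615.
With the change applied: demand Qd = 44530 - 4p, supply Qs = p + 11310.
Clearing the new market: 44530 - 4p = p + 11310, so p = 6644 and Q = 17954.
Δp = 6644 − 8305 = -1661.00.

-1661.00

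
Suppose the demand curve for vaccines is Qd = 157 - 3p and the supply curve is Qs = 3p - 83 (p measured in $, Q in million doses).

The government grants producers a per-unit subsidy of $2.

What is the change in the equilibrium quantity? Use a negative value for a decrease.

+3

Original equilibrium: 157 - 3p = 3p - 83 gives 240 = 6p, so p = 40 and Q = 37.
Since sellers receive the price plus the subsidy, the effective supply curve becomes Qs = 3p - 77.
Setting them equal: 157 - 3p = 3p - 77 → 234 = 6p, so p = 39 and Q = 40.
ΔQ = 40 − 37 = +3.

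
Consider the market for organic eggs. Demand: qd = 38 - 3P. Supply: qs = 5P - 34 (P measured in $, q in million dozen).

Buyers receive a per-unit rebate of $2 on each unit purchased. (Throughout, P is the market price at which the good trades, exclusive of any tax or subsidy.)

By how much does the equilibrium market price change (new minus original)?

+0.75

Solve the original market: 38 - 3P = 5P - 34, hence P = 9 and q = 11.
Since buyers' out-of-pocket price is the market price minus the rebate, the effective demand curve becomes qd = 44 - 3P.
Equate the new curves: 44 - 3P = 5P - 34, giving 78 = 8P, P = 9.75, q = 14.75.
ΔP = 9.75 − 9 = +0.75.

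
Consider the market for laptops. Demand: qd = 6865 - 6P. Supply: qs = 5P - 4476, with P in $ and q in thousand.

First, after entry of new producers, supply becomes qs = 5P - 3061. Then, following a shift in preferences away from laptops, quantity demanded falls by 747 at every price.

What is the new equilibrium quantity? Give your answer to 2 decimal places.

1111.27

Before the shock: 6865 - 6P = 5P - 4476 ⇒ 11341 = 11P ⇒ P = 1031, q = 679.
The new curves are qd = 6118 - 6P (demand) and qs = 5P - 3061 (supply).
Equate the new curves: 6118 - 6P = 5P - 3061, giving 9179 = 11P, P = 9179/11 ≈ 834.4545, q = 12224/11 ≈ 1111.2727.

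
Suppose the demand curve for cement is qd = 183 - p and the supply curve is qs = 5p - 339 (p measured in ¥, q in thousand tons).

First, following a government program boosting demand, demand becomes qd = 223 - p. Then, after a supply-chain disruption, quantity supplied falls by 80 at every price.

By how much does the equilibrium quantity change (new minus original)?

Initially, 183 - p = 5p - 339, so 522 = 6p and p = 87, q = 96.
After the shift, demand is qd = 223 - p and supply is qs = 5p - 419.
Clearing the new market: 223 - p = 5p - 419, so p = 107 and q = 116.
Δq = 116 − 96 = +20.

+20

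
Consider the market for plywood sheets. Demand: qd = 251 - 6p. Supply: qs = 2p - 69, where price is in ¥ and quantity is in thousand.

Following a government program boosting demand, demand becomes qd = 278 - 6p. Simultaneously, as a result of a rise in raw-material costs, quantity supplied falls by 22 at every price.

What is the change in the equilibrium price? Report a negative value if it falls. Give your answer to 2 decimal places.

+6.13

Before the shock: 251 - 6p = 2p - 69 ⇒ 320 = 8p ⇒ p = 40, q = 11.
With the change applied: demand qd = 278 - 6p, supply qs = 2p - 91.
Equate the new curves: 278 - 6p = 2p - 91, giving 369 = 8p, p = 46.125, q = 1.25.
Δp = 46.125 − 40 = +6.13.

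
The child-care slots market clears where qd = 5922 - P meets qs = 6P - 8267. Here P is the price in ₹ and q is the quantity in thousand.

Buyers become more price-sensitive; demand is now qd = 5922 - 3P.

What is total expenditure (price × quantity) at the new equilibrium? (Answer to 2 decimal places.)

1879779.74

Solve the original market: 5922 - P = 6P - 8267, hence P = 2027 and q = 3895.
The new curves are qd = 5922 - 3P (demand) and qs = 6P - 8267 (supply).
New equilibrium: 5922 - 3P = 6P - 8267 ⇒ 14189 = 9P ⇒ P = 14189/9 ≈ 1576.5556, q = 3577/3 ≈ 1192.3333.
New expenditure = 1576.5556 × 1192.3333 = 1879779.74.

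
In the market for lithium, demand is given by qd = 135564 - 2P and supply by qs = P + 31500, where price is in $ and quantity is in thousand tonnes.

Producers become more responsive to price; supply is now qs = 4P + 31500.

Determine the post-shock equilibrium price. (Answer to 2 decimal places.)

Before the shock: 135564 - 2P = P + 31500 ⇒ 104064 = 3P ⇒ P = 34688, q = 66188.
With the change applied: demand qd = 135564 - 2P, supply qs = 4P + 31500.
Equate the new curves: 135564 - 2P = 4P + 31500, giving 104064 = 6P, P = 17344, q = 100876.

17344.00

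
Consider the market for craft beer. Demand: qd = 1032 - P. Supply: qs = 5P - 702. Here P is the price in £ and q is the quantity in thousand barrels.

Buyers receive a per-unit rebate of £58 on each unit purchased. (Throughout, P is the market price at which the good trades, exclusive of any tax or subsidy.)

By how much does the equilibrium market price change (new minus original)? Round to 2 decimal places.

+9.67

Solve the original market: 1032 - P = 5P - 702, hence P = 289 and q = 743.
Since buyers' out-of-pocket price is the market price minus the rebate, the effective demand curve becomes qd = 1090 - P.
Equate the new curves: 1090 - P = 5P - 702, giving 1792 = 6P, P = 896/3 ≈ 298.6667, q = 2374/3 ≈ 791.3333.
ΔP = 298.6667 − 289 = +9.67.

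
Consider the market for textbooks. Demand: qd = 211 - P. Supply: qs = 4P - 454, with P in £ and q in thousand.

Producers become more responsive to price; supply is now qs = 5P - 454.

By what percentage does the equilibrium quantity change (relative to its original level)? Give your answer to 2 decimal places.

+28.42

Before the shock: 211 - P = 4P - 454 ⇒ 665 = 5P ⇒ P = 133, q = 78.
With the change applied: demand qd = 211 - P, supply qs = 5P - 454.
New equilibrium: 211 - P = 5P - 454 ⇒ 665 = 6P ⇒ P = 665/6 ≈ 110.8333, q = 601/6 ≈ 100.1667.
%Δq = (100.1667 − 78) / 78 × 100 = +28.42%.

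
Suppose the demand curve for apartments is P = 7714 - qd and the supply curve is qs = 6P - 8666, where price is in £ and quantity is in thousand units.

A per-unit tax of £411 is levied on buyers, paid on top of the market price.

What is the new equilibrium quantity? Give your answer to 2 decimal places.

Before the shock: 7714 - P = 6P - 8666 ⇒ 16380 = 7P ⇒ P = 2340, q = 5374.
Since buyers pay the price plus the tax, the effective demand curve becomes qd = 7303 - P.
Setting them equal: 7303 - P = 6P - 8666 → 15969 = 7P, so P = 15969/7 ≈ 2281.2857 and q = 35152/7 ≈ 5021.7143.

5021.71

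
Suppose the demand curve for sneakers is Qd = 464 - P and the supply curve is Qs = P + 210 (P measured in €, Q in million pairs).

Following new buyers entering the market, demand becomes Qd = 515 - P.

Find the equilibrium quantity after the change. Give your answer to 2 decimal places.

Original equilibrium: 464 - P = P + 210 gives 254 = 2P, so P = 127 and Q = 337.
After the shift, demand is Qd = 515 - P and supply is Qs = P + 210.
Equate the new curves: 515 - P = P + 210, giving 305 = 2P, P = 152.5, Q = 362.5.

362.50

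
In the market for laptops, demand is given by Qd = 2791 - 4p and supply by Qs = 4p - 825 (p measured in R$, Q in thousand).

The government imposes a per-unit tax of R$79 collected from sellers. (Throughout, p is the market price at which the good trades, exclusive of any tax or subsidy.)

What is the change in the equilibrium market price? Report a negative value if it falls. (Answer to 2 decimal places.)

Before the shock: 2791 - 4p = 4p - 825 ⇒ 3616 = 8p ⇒ p = 452, Q = 983.
Since sellers keep the price net of the tax, the effective supply curve becomes Qs = 4p - 1141.
Clearing the new market: 2791 - 4p = 4p - 1141, so p = 491.5 and Q = 825.
Δp = 491.5 − 452 = +39.50.

+39.50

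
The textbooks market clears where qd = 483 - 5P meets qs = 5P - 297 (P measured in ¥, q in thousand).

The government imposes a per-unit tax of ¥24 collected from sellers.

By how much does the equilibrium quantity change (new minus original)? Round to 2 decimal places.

Before the shock: 483 - 5P = 5P - 297 ⇒ 780 = 10P ⇒ P = 78, q = 93.
Since sellers keep the price net of the tax, the effective supply curve becomes qs = 5P - 417.
Clearing the new market: 483 - 5P = 5P - 417, so P = 90 and q = 33.
Δq = 33 − 93 = -60.00.

-60.00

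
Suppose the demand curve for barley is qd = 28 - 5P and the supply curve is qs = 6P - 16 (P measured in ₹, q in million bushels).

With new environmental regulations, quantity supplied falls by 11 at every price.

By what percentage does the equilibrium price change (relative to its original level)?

+25

Before the shock: 28 - 5P = 6P - 16 ⇒ 44 = 11P ⇒ P = 4, q = 8.
With the change applied: demand qd = 28 - 5P, supply qs = 6P - 27.
Clearing the new market: 28 - 5P = 6P - 27, so P = 5 and q = 3.
%ΔP = (5 − 4) / 4 × 100 = +25%.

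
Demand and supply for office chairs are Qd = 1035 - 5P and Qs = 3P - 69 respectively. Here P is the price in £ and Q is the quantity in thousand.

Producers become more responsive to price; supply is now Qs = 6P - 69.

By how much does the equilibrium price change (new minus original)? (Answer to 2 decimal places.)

-37.64

Solve the original market: 1035 - 5P = 3P - 69, hence P = 138 and Q = 345.
After the shift, demand is Qd = 1035 - 5P and supply is Qs = 6P - 69.
New equilibrium: 1035 - 5P = 6P - 69 ⇒ 1104 = 11P ⇒ P = 1104/11 ≈ 100.3636, Q = 5865/11 ≈ 533.1818.
ΔP = 100.3636 − 138 = -37.64.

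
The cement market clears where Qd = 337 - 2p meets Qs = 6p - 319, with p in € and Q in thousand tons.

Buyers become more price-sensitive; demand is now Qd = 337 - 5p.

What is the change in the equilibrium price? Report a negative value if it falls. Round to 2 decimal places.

-22.36

Before the shock: 337 - 2p = 6p - 319 ⇒ 656 = 8p ⇒ p = 82, Q = 173.
With the change applied: demand Qd = 337 - 5p, supply Qs = 6p - 319.
Equate the new curves: 337 - 5p = 6p - 319, giving 656 = 11p, p = 656/11 ≈ 59.6364, Q = 427/11 ≈ 38.8182.
Δp = 59.6364 − 82 = -22.36.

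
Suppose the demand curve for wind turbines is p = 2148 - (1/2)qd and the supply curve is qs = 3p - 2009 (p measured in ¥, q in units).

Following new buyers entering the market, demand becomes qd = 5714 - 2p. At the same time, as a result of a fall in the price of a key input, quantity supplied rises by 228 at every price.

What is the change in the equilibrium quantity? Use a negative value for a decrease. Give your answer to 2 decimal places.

Original equilibrium: 4296 - 2p = 3p - 2009 gives 6305 = 5p, so p = 1261 and q = 1774.
The shock moves the curves to qd = 5714 - 2p and qs = 3p - 1781.
Setting them equal: 5714 - 2p = 3p - 1781 → 7495 = 5p, so p = 1499 and q = 2716.
Δq = 2716 − 1774 = +942.00.

+942.00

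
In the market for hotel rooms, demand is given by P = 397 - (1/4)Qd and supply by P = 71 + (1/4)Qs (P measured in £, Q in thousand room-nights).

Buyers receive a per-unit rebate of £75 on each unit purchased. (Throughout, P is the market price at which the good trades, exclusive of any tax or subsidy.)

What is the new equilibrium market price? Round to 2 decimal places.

Solve the original market: 1588 - 4P = 4P - 284, hence P = 234 and Q = 652.
Since buyers' out-of-pocket price is the market price minus the rebate, the effective demand curve becomes Qd = 1888 - 4P.
Setting them equal: 1888 - 4P = 4P - 284 → 2172 = 8P, so P = 271.5 and Q = 802.

271.50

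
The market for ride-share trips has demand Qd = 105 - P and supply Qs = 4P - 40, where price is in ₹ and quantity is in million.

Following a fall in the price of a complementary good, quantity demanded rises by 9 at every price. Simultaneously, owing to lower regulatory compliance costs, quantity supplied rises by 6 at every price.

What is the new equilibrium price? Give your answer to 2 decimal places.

Original equilibrium: 105 - P = 4P - 40 gives 145 = 5P, so P = 29 and Q = 76.
The new curves are Qd = 114 - P (demand) and Qs = 4P - 34 (supply).
New equilibrium: 114 - P = 4P - 34 ⇒ 148 = 5P ⇒ P = 29.6, Q = 84.4.

29.60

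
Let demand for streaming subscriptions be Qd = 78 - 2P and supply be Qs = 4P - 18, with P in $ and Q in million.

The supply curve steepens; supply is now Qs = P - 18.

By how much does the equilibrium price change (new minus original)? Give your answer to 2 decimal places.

+16.00

Original equilibrium: 78 - 2P = 4P - 18 gives 96 = 6P, so P = 16 and Q = 46.
The new curves are Qd = 78 - 2P (demand) and Qs = P - 18 (supply).
Clearing the new market: 78 - 2P = P - 18, so P = 32 and Q = 14.
ΔP = 32 − 16 = +16.00.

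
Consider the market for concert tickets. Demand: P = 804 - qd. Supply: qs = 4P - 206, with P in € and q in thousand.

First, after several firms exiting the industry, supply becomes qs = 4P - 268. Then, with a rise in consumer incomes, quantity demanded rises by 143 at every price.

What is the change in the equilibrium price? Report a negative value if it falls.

+41

Original equilibrium: 804 - P = 4P - 206 gives 1010 = 5P, so P = 202 and q = 602.
After the shift, demand is qd = 947 - P and supply is qs = 4P - 268.
Clearing the new market: 947 - P = 4P - 268, so P = 243 and q = 704.
ΔP = 243 − 202 = +41.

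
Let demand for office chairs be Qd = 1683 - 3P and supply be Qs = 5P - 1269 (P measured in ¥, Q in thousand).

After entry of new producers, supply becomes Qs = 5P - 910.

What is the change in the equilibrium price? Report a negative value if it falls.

-44.875

Before the shock: 1683 - 3P = 5P - 1269 ⇒ 2952 = 8P ⇒ P = 369, Q = 576.
The shock moves the curves to Qd = 1683 - 3P and Qs = 5P - 910.
Setting them equal: 1683 - 3P = 5P - 910 → 2593 = 8P, so P = 324.125 and Q = 710.625.
ΔP = 324.125 − 369 = -44.875.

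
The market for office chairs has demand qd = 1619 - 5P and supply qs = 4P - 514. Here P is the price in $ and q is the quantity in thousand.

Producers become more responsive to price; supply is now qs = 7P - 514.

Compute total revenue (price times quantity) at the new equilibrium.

129801.9375

Before the shock: 1619 - 5P = 4P - 514 ⇒ 2133 = 9P ⇒ P = 237, q = 434.
With the change applied: demand qd = 1619 - 5P, supply qs = 7P - 514.
New equilibrium: 1619 - 5P = 7P - 514 ⇒ 2133 = 12P ⇒ P = 177.75, q = 730.25.
New expenditure = 177.75 × 730.25 = 129801.9375.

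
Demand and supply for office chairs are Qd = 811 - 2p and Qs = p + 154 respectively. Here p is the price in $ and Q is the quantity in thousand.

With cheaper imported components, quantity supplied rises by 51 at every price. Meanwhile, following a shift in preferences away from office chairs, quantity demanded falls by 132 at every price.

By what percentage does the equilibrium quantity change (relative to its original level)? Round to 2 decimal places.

Original equilibrium: 811 - 2p = p + 154 gives 657 = 3p, so p = 219 and Q = 373.
With the change applied: demand Qd = 679 - 2p, supply Qs = p + 205.
Equate the new curves: 679 - 2p = p + 205, giving 474 = 3p, p = 158, Q = 363.
%ΔQ = (363 − 373) / 373 × 100 = -2.68%.

-2.68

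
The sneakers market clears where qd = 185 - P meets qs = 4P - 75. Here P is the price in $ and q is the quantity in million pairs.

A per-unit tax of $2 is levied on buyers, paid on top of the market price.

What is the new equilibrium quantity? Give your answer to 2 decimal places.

131.40

Original equilibrium: 185 - P = 4P - 75 gives 260 = 5P, so P = 52 and q = 133.
Since buyers pay the price plus the tax, the effective demand curve becomes qd = 183 - P.
Clearing the new market: 183 - P = 4P - 75, so P = 51.6 and q = 131.4.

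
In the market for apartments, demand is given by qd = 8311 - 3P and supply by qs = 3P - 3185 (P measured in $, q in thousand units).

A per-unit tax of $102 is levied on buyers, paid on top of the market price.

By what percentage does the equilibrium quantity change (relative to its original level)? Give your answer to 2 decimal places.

Before the shock: 8311 - 3P = 3P - 3185 ⇒ 11496 = 6P ⇒ P = 1916, q = 2563.
Since buyers pay the price plus the tax, the effective demand curve becomes qd = 8005 - 3P.
New equilibrium: 8005 - 3P = 3P - 3185 ⇒ 11190 = 6P ⇒ P = 1865, q = 2410.
%Δq = (2410 − 2563) / 2563 × 100 = -5.97%.

-5.97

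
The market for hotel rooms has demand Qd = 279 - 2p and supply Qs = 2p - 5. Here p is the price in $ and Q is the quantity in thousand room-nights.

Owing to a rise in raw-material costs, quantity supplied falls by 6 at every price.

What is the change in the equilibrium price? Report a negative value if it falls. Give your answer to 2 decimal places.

Original equilibrium: 279 - 2p = 2p - 5 gives 284 = 4p, so p = 71 and Q = 137.
The new curves are Qd = 279 - 2p (demand) and Qs = 2p - 11 (supply).
Setting them equal: 279 - 2p = 2p - 11 → 290 = 4p, so p = 72.5 and Q = 134.
Δp = 72.5 − 71 = +1.50.

+1.50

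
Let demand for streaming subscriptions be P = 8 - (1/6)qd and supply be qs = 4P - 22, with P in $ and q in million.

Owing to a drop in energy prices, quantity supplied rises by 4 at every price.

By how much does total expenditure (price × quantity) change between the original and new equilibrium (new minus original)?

Original equilibrium: 48 - 6P = 4P - 22 gives 70 = 10P, so P = 7 and q = 6.
The new curves are qd = 48 - 6P (demand) and qs = 4P - 18 (supply).
Setting them equal: 48 - 6P = 4P - 18 → 66 = 10P, so P = 6.6 and q = 8.4.
Expenditure moves from 7×6 = 42 to 6.6×8.4 = 55.44; change = +13.44.

+13.44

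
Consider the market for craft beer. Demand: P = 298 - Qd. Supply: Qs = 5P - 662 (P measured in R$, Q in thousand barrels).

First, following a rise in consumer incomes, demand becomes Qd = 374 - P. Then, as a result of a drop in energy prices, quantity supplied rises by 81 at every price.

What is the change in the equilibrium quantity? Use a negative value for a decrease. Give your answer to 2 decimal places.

+76.83

Before the shock: 298 - P = 5P - 662 ⇒ 960 = 6P ⇒ P = 160, Q = 138.
With the change applied: demand Qd = 374 - P, supply Qs = 5P - 581.
Clearing the new market: 374 - P = 5P - 581, so P = 955/6 ≈ 159.1667 and Q = 1289/6 ≈ 214.8333.
ΔQ = 214.8333 − 138 = +76.83.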